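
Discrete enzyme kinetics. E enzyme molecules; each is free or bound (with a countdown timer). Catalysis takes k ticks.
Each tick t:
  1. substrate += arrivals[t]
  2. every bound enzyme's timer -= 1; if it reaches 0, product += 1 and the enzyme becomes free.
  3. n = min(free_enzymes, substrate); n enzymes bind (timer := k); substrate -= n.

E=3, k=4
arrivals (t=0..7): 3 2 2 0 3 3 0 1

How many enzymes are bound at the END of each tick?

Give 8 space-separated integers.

Answer: 3 3 3 3 3 3 3 3

Derivation:
t=0: arr=3 -> substrate=0 bound=3 product=0
t=1: arr=2 -> substrate=2 bound=3 product=0
t=2: arr=2 -> substrate=4 bound=3 product=0
t=3: arr=0 -> substrate=4 bound=3 product=0
t=4: arr=3 -> substrate=4 bound=3 product=3
t=5: arr=3 -> substrate=7 bound=3 product=3
t=6: arr=0 -> substrate=7 bound=3 product=3
t=7: arr=1 -> substrate=8 bound=3 product=3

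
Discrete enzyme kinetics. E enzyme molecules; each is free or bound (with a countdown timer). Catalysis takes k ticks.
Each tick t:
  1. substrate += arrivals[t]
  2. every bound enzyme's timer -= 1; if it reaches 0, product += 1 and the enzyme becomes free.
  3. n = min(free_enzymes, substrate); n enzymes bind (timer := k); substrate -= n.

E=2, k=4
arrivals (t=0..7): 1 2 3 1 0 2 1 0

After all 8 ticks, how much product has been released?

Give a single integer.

t=0: arr=1 -> substrate=0 bound=1 product=0
t=1: arr=2 -> substrate=1 bound=2 product=0
t=2: arr=3 -> substrate=4 bound=2 product=0
t=3: arr=1 -> substrate=5 bound=2 product=0
t=4: arr=0 -> substrate=4 bound=2 product=1
t=5: arr=2 -> substrate=5 bound=2 product=2
t=6: arr=1 -> substrate=6 bound=2 product=2
t=7: arr=0 -> substrate=6 bound=2 product=2

Answer: 2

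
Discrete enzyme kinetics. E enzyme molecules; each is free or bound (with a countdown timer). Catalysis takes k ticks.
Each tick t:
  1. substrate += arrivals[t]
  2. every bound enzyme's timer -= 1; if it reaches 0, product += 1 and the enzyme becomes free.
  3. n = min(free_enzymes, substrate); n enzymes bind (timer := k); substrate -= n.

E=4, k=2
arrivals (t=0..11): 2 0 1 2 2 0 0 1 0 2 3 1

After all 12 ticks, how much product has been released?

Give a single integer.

t=0: arr=2 -> substrate=0 bound=2 product=0
t=1: arr=0 -> substrate=0 bound=2 product=0
t=2: arr=1 -> substrate=0 bound=1 product=2
t=3: arr=2 -> substrate=0 bound=3 product=2
t=4: arr=2 -> substrate=0 bound=4 product=3
t=5: arr=0 -> substrate=0 bound=2 product=5
t=6: arr=0 -> substrate=0 bound=0 product=7
t=7: arr=1 -> substrate=0 bound=1 product=7
t=8: arr=0 -> substrate=0 bound=1 product=7
t=9: arr=2 -> substrate=0 bound=2 product=8
t=10: arr=3 -> substrate=1 bound=4 product=8
t=11: arr=1 -> substrate=0 bound=4 product=10

Answer: 10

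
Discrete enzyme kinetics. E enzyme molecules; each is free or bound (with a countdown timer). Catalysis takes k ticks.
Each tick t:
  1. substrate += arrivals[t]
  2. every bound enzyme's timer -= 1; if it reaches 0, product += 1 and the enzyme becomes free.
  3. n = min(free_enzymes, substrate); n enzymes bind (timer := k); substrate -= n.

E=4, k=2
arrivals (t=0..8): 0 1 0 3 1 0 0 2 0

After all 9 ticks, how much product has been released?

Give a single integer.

Answer: 5

Derivation:
t=0: arr=0 -> substrate=0 bound=0 product=0
t=1: arr=1 -> substrate=0 bound=1 product=0
t=2: arr=0 -> substrate=0 bound=1 product=0
t=3: arr=3 -> substrate=0 bound=3 product=1
t=4: arr=1 -> substrate=0 bound=4 product=1
t=5: arr=0 -> substrate=0 bound=1 product=4
t=6: arr=0 -> substrate=0 bound=0 product=5
t=7: arr=2 -> substrate=0 bound=2 product=5
t=8: arr=0 -> substrate=0 bound=2 product=5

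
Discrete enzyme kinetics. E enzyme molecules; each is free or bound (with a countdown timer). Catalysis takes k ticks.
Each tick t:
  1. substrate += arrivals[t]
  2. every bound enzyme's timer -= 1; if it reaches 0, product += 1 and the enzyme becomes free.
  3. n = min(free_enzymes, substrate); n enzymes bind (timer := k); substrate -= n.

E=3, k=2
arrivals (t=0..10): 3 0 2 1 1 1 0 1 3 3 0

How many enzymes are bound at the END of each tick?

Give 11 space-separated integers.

t=0: arr=3 -> substrate=0 bound=3 product=0
t=1: arr=0 -> substrate=0 bound=3 product=0
t=2: arr=2 -> substrate=0 bound=2 product=3
t=3: arr=1 -> substrate=0 bound=3 product=3
t=4: arr=1 -> substrate=0 bound=2 product=5
t=5: arr=1 -> substrate=0 bound=2 product=6
t=6: arr=0 -> substrate=0 bound=1 product=7
t=7: arr=1 -> substrate=0 bound=1 product=8
t=8: arr=3 -> substrate=1 bound=3 product=8
t=9: arr=3 -> substrate=3 bound=3 product=9
t=10: arr=0 -> substrate=1 bound=3 product=11

Answer: 3 3 2 3 2 2 1 1 3 3 3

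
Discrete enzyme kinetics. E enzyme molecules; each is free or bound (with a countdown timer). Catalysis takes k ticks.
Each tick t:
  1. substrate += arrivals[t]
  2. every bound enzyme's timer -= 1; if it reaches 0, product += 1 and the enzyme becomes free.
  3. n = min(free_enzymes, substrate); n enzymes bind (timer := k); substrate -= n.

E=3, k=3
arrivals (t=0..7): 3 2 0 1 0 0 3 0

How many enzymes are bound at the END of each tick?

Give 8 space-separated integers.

Answer: 3 3 3 3 3 3 3 3

Derivation:
t=0: arr=3 -> substrate=0 bound=3 product=0
t=1: arr=2 -> substrate=2 bound=3 product=0
t=2: arr=0 -> substrate=2 bound=3 product=0
t=3: arr=1 -> substrate=0 bound=3 product=3
t=4: arr=0 -> substrate=0 bound=3 product=3
t=5: arr=0 -> substrate=0 bound=3 product=3
t=6: arr=3 -> substrate=0 bound=3 product=6
t=7: arr=0 -> substrate=0 bound=3 product=6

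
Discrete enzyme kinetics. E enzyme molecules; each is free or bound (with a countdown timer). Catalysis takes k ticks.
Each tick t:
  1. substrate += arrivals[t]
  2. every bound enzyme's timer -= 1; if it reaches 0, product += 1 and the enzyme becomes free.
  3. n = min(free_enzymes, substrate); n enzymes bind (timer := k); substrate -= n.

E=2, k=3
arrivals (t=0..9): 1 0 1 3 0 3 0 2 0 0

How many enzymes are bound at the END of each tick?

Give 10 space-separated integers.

t=0: arr=1 -> substrate=0 bound=1 product=0
t=1: arr=0 -> substrate=0 bound=1 product=0
t=2: arr=1 -> substrate=0 bound=2 product=0
t=3: arr=3 -> substrate=2 bound=2 product=1
t=4: arr=0 -> substrate=2 bound=2 product=1
t=5: arr=3 -> substrate=4 bound=2 product=2
t=6: arr=0 -> substrate=3 bound=2 product=3
t=7: arr=2 -> substrate=5 bound=2 product=3
t=8: arr=0 -> substrate=4 bound=2 product=4
t=9: arr=0 -> substrate=3 bound=2 product=5

Answer: 1 1 2 2 2 2 2 2 2 2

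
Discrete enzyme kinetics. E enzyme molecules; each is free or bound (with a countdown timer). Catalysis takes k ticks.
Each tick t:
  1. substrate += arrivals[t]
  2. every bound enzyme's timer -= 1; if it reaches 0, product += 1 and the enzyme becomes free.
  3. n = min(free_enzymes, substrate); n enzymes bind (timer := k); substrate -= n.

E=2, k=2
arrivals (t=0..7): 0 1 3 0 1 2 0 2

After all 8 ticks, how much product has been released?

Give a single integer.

Answer: 5

Derivation:
t=0: arr=0 -> substrate=0 bound=0 product=0
t=1: arr=1 -> substrate=0 bound=1 product=0
t=2: arr=3 -> substrate=2 bound=2 product=0
t=3: arr=0 -> substrate=1 bound=2 product=1
t=4: arr=1 -> substrate=1 bound=2 product=2
t=5: arr=2 -> substrate=2 bound=2 product=3
t=6: arr=0 -> substrate=1 bound=2 product=4
t=7: arr=2 -> substrate=2 bound=2 product=5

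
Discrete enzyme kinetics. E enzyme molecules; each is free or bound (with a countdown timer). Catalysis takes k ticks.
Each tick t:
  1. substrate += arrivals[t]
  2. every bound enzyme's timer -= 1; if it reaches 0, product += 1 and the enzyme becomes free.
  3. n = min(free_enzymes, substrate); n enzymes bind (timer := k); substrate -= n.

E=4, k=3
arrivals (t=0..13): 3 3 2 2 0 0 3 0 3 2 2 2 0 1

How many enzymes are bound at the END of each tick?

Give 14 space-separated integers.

Answer: 3 4 4 4 4 4 4 4 4 4 4 4 4 4

Derivation:
t=0: arr=3 -> substrate=0 bound=3 product=0
t=1: arr=3 -> substrate=2 bound=4 product=0
t=2: arr=2 -> substrate=4 bound=4 product=0
t=3: arr=2 -> substrate=3 bound=4 product=3
t=4: arr=0 -> substrate=2 bound=4 product=4
t=5: arr=0 -> substrate=2 bound=4 product=4
t=6: arr=3 -> substrate=2 bound=4 product=7
t=7: arr=0 -> substrate=1 bound=4 product=8
t=8: arr=3 -> substrate=4 bound=4 product=8
t=9: arr=2 -> substrate=3 bound=4 product=11
t=10: arr=2 -> substrate=4 bound=4 product=12
t=11: arr=2 -> substrate=6 bound=4 product=12
t=12: arr=0 -> substrate=3 bound=4 product=15
t=13: arr=1 -> substrate=3 bound=4 product=16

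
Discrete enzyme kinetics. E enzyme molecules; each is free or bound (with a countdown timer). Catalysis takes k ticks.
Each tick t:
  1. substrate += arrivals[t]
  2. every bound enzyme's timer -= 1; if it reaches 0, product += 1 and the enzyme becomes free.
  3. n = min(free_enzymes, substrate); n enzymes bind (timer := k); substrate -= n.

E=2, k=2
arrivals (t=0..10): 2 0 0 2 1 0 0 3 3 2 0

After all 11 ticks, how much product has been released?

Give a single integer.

Answer: 7

Derivation:
t=0: arr=2 -> substrate=0 bound=2 product=0
t=1: arr=0 -> substrate=0 bound=2 product=0
t=2: arr=0 -> substrate=0 bound=0 product=2
t=3: arr=2 -> substrate=0 bound=2 product=2
t=4: arr=1 -> substrate=1 bound=2 product=2
t=5: arr=0 -> substrate=0 bound=1 product=4
t=6: arr=0 -> substrate=0 bound=1 product=4
t=7: arr=3 -> substrate=1 bound=2 product=5
t=8: arr=3 -> substrate=4 bound=2 product=5
t=9: arr=2 -> substrate=4 bound=2 product=7
t=10: arr=0 -> substrate=4 bound=2 product=7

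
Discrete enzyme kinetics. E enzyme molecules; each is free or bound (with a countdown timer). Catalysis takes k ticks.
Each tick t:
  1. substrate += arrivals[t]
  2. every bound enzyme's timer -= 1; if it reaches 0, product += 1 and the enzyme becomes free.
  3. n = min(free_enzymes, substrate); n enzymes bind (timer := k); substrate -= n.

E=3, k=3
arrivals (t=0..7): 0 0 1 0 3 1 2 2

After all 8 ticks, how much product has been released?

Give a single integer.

t=0: arr=0 -> substrate=0 bound=0 product=0
t=1: arr=0 -> substrate=0 bound=0 product=0
t=2: arr=1 -> substrate=0 bound=1 product=0
t=3: arr=0 -> substrate=0 bound=1 product=0
t=4: arr=3 -> substrate=1 bound=3 product=0
t=5: arr=1 -> substrate=1 bound=3 product=1
t=6: arr=2 -> substrate=3 bound=3 product=1
t=7: arr=2 -> substrate=3 bound=3 product=3

Answer: 3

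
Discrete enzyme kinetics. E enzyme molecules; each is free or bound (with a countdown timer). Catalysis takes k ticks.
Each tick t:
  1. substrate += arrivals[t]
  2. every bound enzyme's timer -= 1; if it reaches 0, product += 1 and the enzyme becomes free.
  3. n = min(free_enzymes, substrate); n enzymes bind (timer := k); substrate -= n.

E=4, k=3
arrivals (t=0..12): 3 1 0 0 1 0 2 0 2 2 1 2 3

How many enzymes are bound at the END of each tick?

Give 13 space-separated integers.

t=0: arr=3 -> substrate=0 bound=3 product=0
t=1: arr=1 -> substrate=0 bound=4 product=0
t=2: arr=0 -> substrate=0 bound=4 product=0
t=3: arr=0 -> substrate=0 bound=1 product=3
t=4: arr=1 -> substrate=0 bound=1 product=4
t=5: arr=0 -> substrate=0 bound=1 product=4
t=6: arr=2 -> substrate=0 bound=3 product=4
t=7: arr=0 -> substrate=0 bound=2 product=5
t=8: arr=2 -> substrate=0 bound=4 product=5
t=9: arr=2 -> substrate=0 bound=4 product=7
t=10: arr=1 -> substrate=1 bound=4 product=7
t=11: arr=2 -> substrate=1 bound=4 product=9
t=12: arr=3 -> substrate=2 bound=4 product=11

Answer: 3 4 4 1 1 1 3 2 4 4 4 4 4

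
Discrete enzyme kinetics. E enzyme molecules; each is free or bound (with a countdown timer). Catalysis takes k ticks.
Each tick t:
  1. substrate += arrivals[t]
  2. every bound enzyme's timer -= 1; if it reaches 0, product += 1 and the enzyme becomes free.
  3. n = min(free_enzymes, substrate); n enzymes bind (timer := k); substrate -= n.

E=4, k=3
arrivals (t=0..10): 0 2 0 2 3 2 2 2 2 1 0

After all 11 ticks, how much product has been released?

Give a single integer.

Answer: 10

Derivation:
t=0: arr=0 -> substrate=0 bound=0 product=0
t=1: arr=2 -> substrate=0 bound=2 product=0
t=2: arr=0 -> substrate=0 bound=2 product=0
t=3: arr=2 -> substrate=0 bound=4 product=0
t=4: arr=3 -> substrate=1 bound=4 product=2
t=5: arr=2 -> substrate=3 bound=4 product=2
t=6: arr=2 -> substrate=3 bound=4 product=4
t=7: arr=2 -> substrate=3 bound=4 product=6
t=8: arr=2 -> substrate=5 bound=4 product=6
t=9: arr=1 -> substrate=4 bound=4 product=8
t=10: arr=0 -> substrate=2 bound=4 product=10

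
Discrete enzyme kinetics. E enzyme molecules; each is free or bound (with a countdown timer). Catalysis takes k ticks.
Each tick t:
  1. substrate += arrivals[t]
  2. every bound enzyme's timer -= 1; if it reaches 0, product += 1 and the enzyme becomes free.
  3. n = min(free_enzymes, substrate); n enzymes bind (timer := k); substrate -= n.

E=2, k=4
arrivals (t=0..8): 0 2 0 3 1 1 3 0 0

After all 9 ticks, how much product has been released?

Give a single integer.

t=0: arr=0 -> substrate=0 bound=0 product=0
t=1: arr=2 -> substrate=0 bound=2 product=0
t=2: arr=0 -> substrate=0 bound=2 product=0
t=3: arr=3 -> substrate=3 bound=2 product=0
t=4: arr=1 -> substrate=4 bound=2 product=0
t=5: arr=1 -> substrate=3 bound=2 product=2
t=6: arr=3 -> substrate=6 bound=2 product=2
t=7: arr=0 -> substrate=6 bound=2 product=2
t=8: arr=0 -> substrate=6 bound=2 product=2

Answer: 2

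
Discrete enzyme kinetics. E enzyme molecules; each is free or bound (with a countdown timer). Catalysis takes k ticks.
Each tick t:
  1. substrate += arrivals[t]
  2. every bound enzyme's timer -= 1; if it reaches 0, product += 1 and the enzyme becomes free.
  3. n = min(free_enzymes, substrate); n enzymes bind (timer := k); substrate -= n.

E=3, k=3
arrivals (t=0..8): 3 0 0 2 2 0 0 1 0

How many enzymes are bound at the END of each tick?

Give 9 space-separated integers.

Answer: 3 3 3 2 3 3 2 2 2

Derivation:
t=0: arr=3 -> substrate=0 bound=3 product=0
t=1: arr=0 -> substrate=0 bound=3 product=0
t=2: arr=0 -> substrate=0 bound=3 product=0
t=3: arr=2 -> substrate=0 bound=2 product=3
t=4: arr=2 -> substrate=1 bound=3 product=3
t=5: arr=0 -> substrate=1 bound=3 product=3
t=6: arr=0 -> substrate=0 bound=2 product=5
t=7: arr=1 -> substrate=0 bound=2 product=6
t=8: arr=0 -> substrate=0 bound=2 product=6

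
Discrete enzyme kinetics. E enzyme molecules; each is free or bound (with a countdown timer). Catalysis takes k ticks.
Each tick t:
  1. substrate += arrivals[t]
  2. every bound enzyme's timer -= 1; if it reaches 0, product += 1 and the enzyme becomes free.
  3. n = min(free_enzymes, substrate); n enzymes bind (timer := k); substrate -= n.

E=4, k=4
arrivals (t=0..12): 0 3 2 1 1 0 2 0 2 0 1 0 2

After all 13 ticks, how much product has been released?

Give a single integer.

Answer: 8

Derivation:
t=0: arr=0 -> substrate=0 bound=0 product=0
t=1: arr=3 -> substrate=0 bound=3 product=0
t=2: arr=2 -> substrate=1 bound=4 product=0
t=3: arr=1 -> substrate=2 bound=4 product=0
t=4: arr=1 -> substrate=3 bound=4 product=0
t=5: arr=0 -> substrate=0 bound=4 product=3
t=6: arr=2 -> substrate=1 bound=4 product=4
t=7: arr=0 -> substrate=1 bound=4 product=4
t=8: arr=2 -> substrate=3 bound=4 product=4
t=9: arr=0 -> substrate=0 bound=4 product=7
t=10: arr=1 -> substrate=0 bound=4 product=8
t=11: arr=0 -> substrate=0 bound=4 product=8
t=12: arr=2 -> substrate=2 bound=4 product=8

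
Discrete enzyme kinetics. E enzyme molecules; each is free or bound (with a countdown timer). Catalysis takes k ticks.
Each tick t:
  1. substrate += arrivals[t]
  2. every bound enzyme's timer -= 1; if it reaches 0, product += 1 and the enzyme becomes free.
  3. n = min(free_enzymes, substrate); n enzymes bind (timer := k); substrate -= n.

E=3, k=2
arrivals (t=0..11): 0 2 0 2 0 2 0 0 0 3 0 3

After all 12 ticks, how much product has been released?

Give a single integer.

t=0: arr=0 -> substrate=0 bound=0 product=0
t=1: arr=2 -> substrate=0 bound=2 product=0
t=2: arr=0 -> substrate=0 bound=2 product=0
t=3: arr=2 -> substrate=0 bound=2 product=2
t=4: arr=0 -> substrate=0 bound=2 product=2
t=5: arr=2 -> substrate=0 bound=2 product=4
t=6: arr=0 -> substrate=0 bound=2 product=4
t=7: arr=0 -> substrate=0 bound=0 product=6
t=8: arr=0 -> substrate=0 bound=0 product=6
t=9: arr=3 -> substrate=0 bound=3 product=6
t=10: arr=0 -> substrate=0 bound=3 product=6
t=11: arr=3 -> substrate=0 bound=3 product=9

Answer: 9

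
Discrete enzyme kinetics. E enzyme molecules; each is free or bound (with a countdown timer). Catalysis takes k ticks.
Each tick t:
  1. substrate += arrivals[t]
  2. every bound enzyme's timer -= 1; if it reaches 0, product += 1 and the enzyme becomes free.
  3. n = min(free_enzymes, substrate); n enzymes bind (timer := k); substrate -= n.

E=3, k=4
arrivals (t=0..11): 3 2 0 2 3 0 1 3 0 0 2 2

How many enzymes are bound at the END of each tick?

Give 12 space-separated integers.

t=0: arr=3 -> substrate=0 bound=3 product=0
t=1: arr=2 -> substrate=2 bound=3 product=0
t=2: arr=0 -> substrate=2 bound=3 product=0
t=3: arr=2 -> substrate=4 bound=3 product=0
t=4: arr=3 -> substrate=4 bound=3 product=3
t=5: arr=0 -> substrate=4 bound=3 product=3
t=6: arr=1 -> substrate=5 bound=3 product=3
t=7: arr=3 -> substrate=8 bound=3 product=3
t=8: arr=0 -> substrate=5 bound=3 product=6
t=9: arr=0 -> substrate=5 bound=3 product=6
t=10: arr=2 -> substrate=7 bound=3 product=6
t=11: arr=2 -> substrate=9 bound=3 product=6

Answer: 3 3 3 3 3 3 3 3 3 3 3 3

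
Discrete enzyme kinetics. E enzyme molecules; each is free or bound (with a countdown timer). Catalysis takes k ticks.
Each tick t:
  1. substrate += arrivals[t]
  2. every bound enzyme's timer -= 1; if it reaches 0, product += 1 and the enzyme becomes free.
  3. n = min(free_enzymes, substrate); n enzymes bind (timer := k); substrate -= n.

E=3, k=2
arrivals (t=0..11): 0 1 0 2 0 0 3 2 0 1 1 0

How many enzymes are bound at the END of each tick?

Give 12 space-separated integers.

t=0: arr=0 -> substrate=0 bound=0 product=0
t=1: arr=1 -> substrate=0 bound=1 product=0
t=2: arr=0 -> substrate=0 bound=1 product=0
t=3: arr=2 -> substrate=0 bound=2 product=1
t=4: arr=0 -> substrate=0 bound=2 product=1
t=5: arr=0 -> substrate=0 bound=0 product=3
t=6: arr=3 -> substrate=0 bound=3 product=3
t=7: arr=2 -> substrate=2 bound=3 product=3
t=8: arr=0 -> substrate=0 bound=2 product=6
t=9: arr=1 -> substrate=0 bound=3 product=6
t=10: arr=1 -> substrate=0 bound=2 product=8
t=11: arr=0 -> substrate=0 bound=1 product=9

Answer: 0 1 1 2 2 0 3 3 2 3 2 1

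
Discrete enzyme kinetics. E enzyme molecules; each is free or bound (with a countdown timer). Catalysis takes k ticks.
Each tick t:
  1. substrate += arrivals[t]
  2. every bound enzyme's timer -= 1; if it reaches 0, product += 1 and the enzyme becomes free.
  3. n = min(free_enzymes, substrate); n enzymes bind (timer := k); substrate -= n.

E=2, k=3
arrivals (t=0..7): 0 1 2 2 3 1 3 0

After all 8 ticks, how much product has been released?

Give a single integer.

Answer: 3

Derivation:
t=0: arr=0 -> substrate=0 bound=0 product=0
t=1: arr=1 -> substrate=0 bound=1 product=0
t=2: arr=2 -> substrate=1 bound=2 product=0
t=3: arr=2 -> substrate=3 bound=2 product=0
t=4: arr=3 -> substrate=5 bound=2 product=1
t=5: arr=1 -> substrate=5 bound=2 product=2
t=6: arr=3 -> substrate=8 bound=2 product=2
t=7: arr=0 -> substrate=7 bound=2 product=3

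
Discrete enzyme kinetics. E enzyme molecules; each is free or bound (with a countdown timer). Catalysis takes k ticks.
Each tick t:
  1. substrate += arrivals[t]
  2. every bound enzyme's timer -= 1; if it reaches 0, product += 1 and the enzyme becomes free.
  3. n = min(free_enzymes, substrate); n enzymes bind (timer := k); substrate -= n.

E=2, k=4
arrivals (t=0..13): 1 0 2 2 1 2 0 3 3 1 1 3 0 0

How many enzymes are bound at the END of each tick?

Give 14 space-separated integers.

t=0: arr=1 -> substrate=0 bound=1 product=0
t=1: arr=0 -> substrate=0 bound=1 product=0
t=2: arr=2 -> substrate=1 bound=2 product=0
t=3: arr=2 -> substrate=3 bound=2 product=0
t=4: arr=1 -> substrate=3 bound=2 product=1
t=5: arr=2 -> substrate=5 bound=2 product=1
t=6: arr=0 -> substrate=4 bound=2 product=2
t=7: arr=3 -> substrate=7 bound=2 product=2
t=8: arr=3 -> substrate=9 bound=2 product=3
t=9: arr=1 -> substrate=10 bound=2 product=3
t=10: arr=1 -> substrate=10 bound=2 product=4
t=11: arr=3 -> substrate=13 bound=2 product=4
t=12: arr=0 -> substrate=12 bound=2 product=5
t=13: arr=0 -> substrate=12 bound=2 product=5

Answer: 1 1 2 2 2 2 2 2 2 2 2 2 2 2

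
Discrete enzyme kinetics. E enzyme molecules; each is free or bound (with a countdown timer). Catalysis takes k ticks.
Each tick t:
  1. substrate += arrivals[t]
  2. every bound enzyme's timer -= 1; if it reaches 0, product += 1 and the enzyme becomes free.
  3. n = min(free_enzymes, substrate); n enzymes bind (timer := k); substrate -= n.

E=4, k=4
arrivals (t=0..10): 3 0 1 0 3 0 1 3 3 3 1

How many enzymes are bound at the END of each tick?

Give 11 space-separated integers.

t=0: arr=3 -> substrate=0 bound=3 product=0
t=1: arr=0 -> substrate=0 bound=3 product=0
t=2: arr=1 -> substrate=0 bound=4 product=0
t=3: arr=0 -> substrate=0 bound=4 product=0
t=4: arr=3 -> substrate=0 bound=4 product=3
t=5: arr=0 -> substrate=0 bound=4 product=3
t=6: arr=1 -> substrate=0 bound=4 product=4
t=7: arr=3 -> substrate=3 bound=4 product=4
t=8: arr=3 -> substrate=3 bound=4 product=7
t=9: arr=3 -> substrate=6 bound=4 product=7
t=10: arr=1 -> substrate=6 bound=4 product=8

Answer: 3 3 4 4 4 4 4 4 4 4 4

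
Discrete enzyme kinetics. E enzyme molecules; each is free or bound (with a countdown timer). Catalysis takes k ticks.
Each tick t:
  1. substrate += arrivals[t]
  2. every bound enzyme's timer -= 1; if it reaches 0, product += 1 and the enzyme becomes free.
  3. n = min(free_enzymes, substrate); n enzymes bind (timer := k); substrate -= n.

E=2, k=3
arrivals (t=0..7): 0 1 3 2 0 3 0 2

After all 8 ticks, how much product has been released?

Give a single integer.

t=0: arr=0 -> substrate=0 bound=0 product=0
t=1: arr=1 -> substrate=0 bound=1 product=0
t=2: arr=3 -> substrate=2 bound=2 product=0
t=3: arr=2 -> substrate=4 bound=2 product=0
t=4: arr=0 -> substrate=3 bound=2 product=1
t=5: arr=3 -> substrate=5 bound=2 product=2
t=6: arr=0 -> substrate=5 bound=2 product=2
t=7: arr=2 -> substrate=6 bound=2 product=3

Answer: 3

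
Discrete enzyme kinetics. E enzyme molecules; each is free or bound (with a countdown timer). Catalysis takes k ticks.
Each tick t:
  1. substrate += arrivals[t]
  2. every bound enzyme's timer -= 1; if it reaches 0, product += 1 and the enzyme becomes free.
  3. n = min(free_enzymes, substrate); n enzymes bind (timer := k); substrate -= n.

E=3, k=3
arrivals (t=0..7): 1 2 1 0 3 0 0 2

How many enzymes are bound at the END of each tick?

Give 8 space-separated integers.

Answer: 1 3 3 3 3 3 3 3

Derivation:
t=0: arr=1 -> substrate=0 bound=1 product=0
t=1: arr=2 -> substrate=0 bound=3 product=0
t=2: arr=1 -> substrate=1 bound=3 product=0
t=3: arr=0 -> substrate=0 bound=3 product=1
t=4: arr=3 -> substrate=1 bound=3 product=3
t=5: arr=0 -> substrate=1 bound=3 product=3
t=6: arr=0 -> substrate=0 bound=3 product=4
t=7: arr=2 -> substrate=0 bound=3 product=6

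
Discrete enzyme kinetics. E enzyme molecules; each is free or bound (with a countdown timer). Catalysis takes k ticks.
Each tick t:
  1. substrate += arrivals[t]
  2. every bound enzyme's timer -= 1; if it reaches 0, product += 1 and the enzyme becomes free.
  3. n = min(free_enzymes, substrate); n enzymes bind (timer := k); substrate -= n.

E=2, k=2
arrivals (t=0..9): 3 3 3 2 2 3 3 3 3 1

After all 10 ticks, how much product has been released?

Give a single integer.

t=0: arr=3 -> substrate=1 bound=2 product=0
t=1: arr=3 -> substrate=4 bound=2 product=0
t=2: arr=3 -> substrate=5 bound=2 product=2
t=3: arr=2 -> substrate=7 bound=2 product=2
t=4: arr=2 -> substrate=7 bound=2 product=4
t=5: arr=3 -> substrate=10 bound=2 product=4
t=6: arr=3 -> substrate=11 bound=2 product=6
t=7: arr=3 -> substrate=14 bound=2 product=6
t=8: arr=3 -> substrate=15 bound=2 product=8
t=9: arr=1 -> substrate=16 bound=2 product=8

Answer: 8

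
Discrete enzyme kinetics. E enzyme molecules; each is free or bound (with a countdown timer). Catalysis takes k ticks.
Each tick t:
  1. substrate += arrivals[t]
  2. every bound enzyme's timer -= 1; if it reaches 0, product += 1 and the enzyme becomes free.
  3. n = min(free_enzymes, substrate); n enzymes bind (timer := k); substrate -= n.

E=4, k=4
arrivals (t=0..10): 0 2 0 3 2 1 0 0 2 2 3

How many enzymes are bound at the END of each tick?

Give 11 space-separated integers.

t=0: arr=0 -> substrate=0 bound=0 product=0
t=1: arr=2 -> substrate=0 bound=2 product=0
t=2: arr=0 -> substrate=0 bound=2 product=0
t=3: arr=3 -> substrate=1 bound=4 product=0
t=4: arr=2 -> substrate=3 bound=4 product=0
t=5: arr=1 -> substrate=2 bound=4 product=2
t=6: arr=0 -> substrate=2 bound=4 product=2
t=7: arr=0 -> substrate=0 bound=4 product=4
t=8: arr=2 -> substrate=2 bound=4 product=4
t=9: arr=2 -> substrate=2 bound=4 product=6
t=10: arr=3 -> substrate=5 bound=4 product=6

Answer: 0 2 2 4 4 4 4 4 4 4 4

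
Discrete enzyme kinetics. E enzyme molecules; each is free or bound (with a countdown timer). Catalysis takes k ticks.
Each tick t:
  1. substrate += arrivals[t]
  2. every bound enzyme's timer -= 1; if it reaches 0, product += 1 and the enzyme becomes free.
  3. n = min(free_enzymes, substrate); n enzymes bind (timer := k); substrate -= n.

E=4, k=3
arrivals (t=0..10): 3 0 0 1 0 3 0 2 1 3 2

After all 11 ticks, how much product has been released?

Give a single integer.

t=0: arr=3 -> substrate=0 bound=3 product=0
t=1: arr=0 -> substrate=0 bound=3 product=0
t=2: arr=0 -> substrate=0 bound=3 product=0
t=3: arr=1 -> substrate=0 bound=1 product=3
t=4: arr=0 -> substrate=0 bound=1 product=3
t=5: arr=3 -> substrate=0 bound=4 product=3
t=6: arr=0 -> substrate=0 bound=3 product=4
t=7: arr=2 -> substrate=1 bound=4 product=4
t=8: arr=1 -> substrate=0 bound=3 product=7
t=9: arr=3 -> substrate=2 bound=4 product=7
t=10: arr=2 -> substrate=3 bound=4 product=8

Answer: 8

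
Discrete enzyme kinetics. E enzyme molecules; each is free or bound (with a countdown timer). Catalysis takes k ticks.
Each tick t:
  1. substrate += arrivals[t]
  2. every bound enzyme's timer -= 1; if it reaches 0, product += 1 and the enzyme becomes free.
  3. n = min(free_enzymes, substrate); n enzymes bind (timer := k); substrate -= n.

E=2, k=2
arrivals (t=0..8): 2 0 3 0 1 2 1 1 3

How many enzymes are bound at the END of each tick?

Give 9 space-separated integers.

Answer: 2 2 2 2 2 2 2 2 2

Derivation:
t=0: arr=2 -> substrate=0 bound=2 product=0
t=1: arr=0 -> substrate=0 bound=2 product=0
t=2: arr=3 -> substrate=1 bound=2 product=2
t=3: arr=0 -> substrate=1 bound=2 product=2
t=4: arr=1 -> substrate=0 bound=2 product=4
t=5: arr=2 -> substrate=2 bound=2 product=4
t=6: arr=1 -> substrate=1 bound=2 product=6
t=7: arr=1 -> substrate=2 bound=2 product=6
t=8: arr=3 -> substrate=3 bound=2 product=8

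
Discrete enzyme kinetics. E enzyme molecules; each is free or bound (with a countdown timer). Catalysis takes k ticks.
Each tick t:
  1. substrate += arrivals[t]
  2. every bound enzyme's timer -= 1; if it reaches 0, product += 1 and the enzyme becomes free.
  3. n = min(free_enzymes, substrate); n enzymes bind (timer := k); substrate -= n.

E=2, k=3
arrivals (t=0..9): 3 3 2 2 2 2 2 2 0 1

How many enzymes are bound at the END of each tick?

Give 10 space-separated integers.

t=0: arr=3 -> substrate=1 bound=2 product=0
t=1: arr=3 -> substrate=4 bound=2 product=0
t=2: arr=2 -> substrate=6 bound=2 product=0
t=3: arr=2 -> substrate=6 bound=2 product=2
t=4: arr=2 -> substrate=8 bound=2 product=2
t=5: arr=2 -> substrate=10 bound=2 product=2
t=6: arr=2 -> substrate=10 bound=2 product=4
t=7: arr=2 -> substrate=12 bound=2 product=4
t=8: arr=0 -> substrate=12 bound=2 product=4
t=9: arr=1 -> substrate=11 bound=2 product=6

Answer: 2 2 2 2 2 2 2 2 2 2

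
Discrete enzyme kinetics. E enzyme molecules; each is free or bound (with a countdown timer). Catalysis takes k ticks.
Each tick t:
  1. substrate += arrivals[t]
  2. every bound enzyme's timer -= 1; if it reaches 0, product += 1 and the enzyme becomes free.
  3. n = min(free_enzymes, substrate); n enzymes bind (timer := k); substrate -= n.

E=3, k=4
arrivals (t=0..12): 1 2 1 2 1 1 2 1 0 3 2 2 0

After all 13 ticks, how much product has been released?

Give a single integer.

Answer: 7

Derivation:
t=0: arr=1 -> substrate=0 bound=1 product=0
t=1: arr=2 -> substrate=0 bound=3 product=0
t=2: arr=1 -> substrate=1 bound=3 product=0
t=3: arr=2 -> substrate=3 bound=3 product=0
t=4: arr=1 -> substrate=3 bound=3 product=1
t=5: arr=1 -> substrate=2 bound=3 product=3
t=6: arr=2 -> substrate=4 bound=3 product=3
t=7: arr=1 -> substrate=5 bound=3 product=3
t=8: arr=0 -> substrate=4 bound=3 product=4
t=9: arr=3 -> substrate=5 bound=3 product=6
t=10: arr=2 -> substrate=7 bound=3 product=6
t=11: arr=2 -> substrate=9 bound=3 product=6
t=12: arr=0 -> substrate=8 bound=3 product=7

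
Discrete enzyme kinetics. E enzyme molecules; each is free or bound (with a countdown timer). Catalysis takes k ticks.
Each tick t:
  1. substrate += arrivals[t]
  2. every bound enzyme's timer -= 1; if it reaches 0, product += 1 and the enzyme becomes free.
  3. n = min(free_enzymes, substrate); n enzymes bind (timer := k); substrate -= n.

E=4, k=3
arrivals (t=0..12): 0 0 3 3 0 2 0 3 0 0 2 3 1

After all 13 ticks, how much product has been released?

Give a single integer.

Answer: 11

Derivation:
t=0: arr=0 -> substrate=0 bound=0 product=0
t=1: arr=0 -> substrate=0 bound=0 product=0
t=2: arr=3 -> substrate=0 bound=3 product=0
t=3: arr=3 -> substrate=2 bound=4 product=0
t=4: arr=0 -> substrate=2 bound=4 product=0
t=5: arr=2 -> substrate=1 bound=4 product=3
t=6: arr=0 -> substrate=0 bound=4 product=4
t=7: arr=3 -> substrate=3 bound=4 product=4
t=8: arr=0 -> substrate=0 bound=4 product=7
t=9: arr=0 -> substrate=0 bound=3 product=8
t=10: arr=2 -> substrate=1 bound=4 product=8
t=11: arr=3 -> substrate=1 bound=4 product=11
t=12: arr=1 -> substrate=2 bound=4 product=11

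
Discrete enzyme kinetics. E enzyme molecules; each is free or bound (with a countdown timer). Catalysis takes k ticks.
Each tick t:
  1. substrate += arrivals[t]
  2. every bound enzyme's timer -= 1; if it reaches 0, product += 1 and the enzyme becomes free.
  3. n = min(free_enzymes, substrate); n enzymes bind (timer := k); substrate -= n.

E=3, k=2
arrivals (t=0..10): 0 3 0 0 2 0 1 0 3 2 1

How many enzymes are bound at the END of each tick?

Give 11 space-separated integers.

t=0: arr=0 -> substrate=0 bound=0 product=0
t=1: arr=3 -> substrate=0 bound=3 product=0
t=2: arr=0 -> substrate=0 bound=3 product=0
t=3: arr=0 -> substrate=0 bound=0 product=3
t=4: arr=2 -> substrate=0 bound=2 product=3
t=5: arr=0 -> substrate=0 bound=2 product=3
t=6: arr=1 -> substrate=0 bound=1 product=5
t=7: arr=0 -> substrate=0 bound=1 product=5
t=8: arr=3 -> substrate=0 bound=3 product=6
t=9: arr=2 -> substrate=2 bound=3 product=6
t=10: arr=1 -> substrate=0 bound=3 product=9

Answer: 0 3 3 0 2 2 1 1 3 3 3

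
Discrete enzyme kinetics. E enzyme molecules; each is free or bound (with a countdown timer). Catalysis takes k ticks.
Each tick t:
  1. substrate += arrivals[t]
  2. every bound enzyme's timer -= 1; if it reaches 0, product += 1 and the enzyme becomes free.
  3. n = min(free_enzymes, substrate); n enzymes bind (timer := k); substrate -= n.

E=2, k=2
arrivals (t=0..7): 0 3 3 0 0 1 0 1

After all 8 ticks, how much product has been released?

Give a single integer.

Answer: 6

Derivation:
t=0: arr=0 -> substrate=0 bound=0 product=0
t=1: arr=3 -> substrate=1 bound=2 product=0
t=2: arr=3 -> substrate=4 bound=2 product=0
t=3: arr=0 -> substrate=2 bound=2 product=2
t=4: arr=0 -> substrate=2 bound=2 product=2
t=5: arr=1 -> substrate=1 bound=2 product=4
t=6: arr=0 -> substrate=1 bound=2 product=4
t=7: arr=1 -> substrate=0 bound=2 product=6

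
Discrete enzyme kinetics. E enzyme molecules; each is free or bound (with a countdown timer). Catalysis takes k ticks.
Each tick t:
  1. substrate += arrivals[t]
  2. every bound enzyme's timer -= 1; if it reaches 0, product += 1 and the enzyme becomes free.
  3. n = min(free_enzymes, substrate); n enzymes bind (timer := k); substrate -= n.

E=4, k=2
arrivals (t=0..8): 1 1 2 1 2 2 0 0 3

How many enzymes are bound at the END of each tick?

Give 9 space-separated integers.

t=0: arr=1 -> substrate=0 bound=1 product=0
t=1: arr=1 -> substrate=0 bound=2 product=0
t=2: arr=2 -> substrate=0 bound=3 product=1
t=3: arr=1 -> substrate=0 bound=3 product=2
t=4: arr=2 -> substrate=0 bound=3 product=4
t=5: arr=2 -> substrate=0 bound=4 product=5
t=6: arr=0 -> substrate=0 bound=2 product=7
t=7: arr=0 -> substrate=0 bound=0 product=9
t=8: arr=3 -> substrate=0 bound=3 product=9

Answer: 1 2 3 3 3 4 2 0 3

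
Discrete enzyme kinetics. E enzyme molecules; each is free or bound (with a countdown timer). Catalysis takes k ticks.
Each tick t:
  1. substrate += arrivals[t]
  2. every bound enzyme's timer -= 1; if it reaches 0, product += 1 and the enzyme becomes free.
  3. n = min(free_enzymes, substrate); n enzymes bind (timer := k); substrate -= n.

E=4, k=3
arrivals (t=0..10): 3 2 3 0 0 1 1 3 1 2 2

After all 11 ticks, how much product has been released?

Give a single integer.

Answer: 12

Derivation:
t=0: arr=3 -> substrate=0 bound=3 product=0
t=1: arr=2 -> substrate=1 bound=4 product=0
t=2: arr=3 -> substrate=4 bound=4 product=0
t=3: arr=0 -> substrate=1 bound=4 product=3
t=4: arr=0 -> substrate=0 bound=4 product=4
t=5: arr=1 -> substrate=1 bound=4 product=4
t=6: arr=1 -> substrate=0 bound=3 product=7
t=7: arr=3 -> substrate=1 bound=4 product=8
t=8: arr=1 -> substrate=2 bound=4 product=8
t=9: arr=2 -> substrate=2 bound=4 product=10
t=10: arr=2 -> substrate=2 bound=4 product=12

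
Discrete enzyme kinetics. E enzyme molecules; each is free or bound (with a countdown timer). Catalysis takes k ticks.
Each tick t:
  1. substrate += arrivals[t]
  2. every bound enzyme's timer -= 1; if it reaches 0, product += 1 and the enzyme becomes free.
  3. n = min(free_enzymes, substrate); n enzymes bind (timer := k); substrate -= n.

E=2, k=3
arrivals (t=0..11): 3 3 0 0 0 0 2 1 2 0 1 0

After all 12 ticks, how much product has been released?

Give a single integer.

t=0: arr=3 -> substrate=1 bound=2 product=0
t=1: arr=3 -> substrate=4 bound=2 product=0
t=2: arr=0 -> substrate=4 bound=2 product=0
t=3: arr=0 -> substrate=2 bound=2 product=2
t=4: arr=0 -> substrate=2 bound=2 product=2
t=5: arr=0 -> substrate=2 bound=2 product=2
t=6: arr=2 -> substrate=2 bound=2 product=4
t=7: arr=1 -> substrate=3 bound=2 product=4
t=8: arr=2 -> substrate=5 bound=2 product=4
t=9: arr=0 -> substrate=3 bound=2 product=6
t=10: arr=1 -> substrate=4 bound=2 product=6
t=11: arr=0 -> substrate=4 bound=2 product=6

Answer: 6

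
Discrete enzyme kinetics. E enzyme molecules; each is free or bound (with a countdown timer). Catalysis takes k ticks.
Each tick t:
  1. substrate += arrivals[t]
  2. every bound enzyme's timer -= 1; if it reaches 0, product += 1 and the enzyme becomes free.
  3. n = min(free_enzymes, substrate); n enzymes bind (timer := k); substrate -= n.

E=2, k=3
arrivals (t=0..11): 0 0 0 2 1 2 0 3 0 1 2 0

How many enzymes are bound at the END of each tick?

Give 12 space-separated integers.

Answer: 0 0 0 2 2 2 2 2 2 2 2 2

Derivation:
t=0: arr=0 -> substrate=0 bound=0 product=0
t=1: arr=0 -> substrate=0 bound=0 product=0
t=2: arr=0 -> substrate=0 bound=0 product=0
t=3: arr=2 -> substrate=0 bound=2 product=0
t=4: arr=1 -> substrate=1 bound=2 product=0
t=5: arr=2 -> substrate=3 bound=2 product=0
t=6: arr=0 -> substrate=1 bound=2 product=2
t=7: arr=3 -> substrate=4 bound=2 product=2
t=8: arr=0 -> substrate=4 bound=2 product=2
t=9: arr=1 -> substrate=3 bound=2 product=4
t=10: arr=2 -> substrate=5 bound=2 product=4
t=11: arr=0 -> substrate=5 bound=2 product=4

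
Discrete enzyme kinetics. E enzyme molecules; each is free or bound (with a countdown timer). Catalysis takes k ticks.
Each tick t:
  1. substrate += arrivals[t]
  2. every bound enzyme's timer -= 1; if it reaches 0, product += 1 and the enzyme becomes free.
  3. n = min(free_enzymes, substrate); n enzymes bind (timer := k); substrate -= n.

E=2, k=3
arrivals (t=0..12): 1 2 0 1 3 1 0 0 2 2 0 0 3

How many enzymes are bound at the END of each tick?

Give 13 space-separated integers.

Answer: 1 2 2 2 2 2 2 2 2 2 2 2 2

Derivation:
t=0: arr=1 -> substrate=0 bound=1 product=0
t=1: arr=2 -> substrate=1 bound=2 product=0
t=2: arr=0 -> substrate=1 bound=2 product=0
t=3: arr=1 -> substrate=1 bound=2 product=1
t=4: arr=3 -> substrate=3 bound=2 product=2
t=5: arr=1 -> substrate=4 bound=2 product=2
t=6: arr=0 -> substrate=3 bound=2 product=3
t=7: arr=0 -> substrate=2 bound=2 product=4
t=8: arr=2 -> substrate=4 bound=2 product=4
t=9: arr=2 -> substrate=5 bound=2 product=5
t=10: arr=0 -> substrate=4 bound=2 product=6
t=11: arr=0 -> substrate=4 bound=2 product=6
t=12: arr=3 -> substrate=6 bound=2 product=7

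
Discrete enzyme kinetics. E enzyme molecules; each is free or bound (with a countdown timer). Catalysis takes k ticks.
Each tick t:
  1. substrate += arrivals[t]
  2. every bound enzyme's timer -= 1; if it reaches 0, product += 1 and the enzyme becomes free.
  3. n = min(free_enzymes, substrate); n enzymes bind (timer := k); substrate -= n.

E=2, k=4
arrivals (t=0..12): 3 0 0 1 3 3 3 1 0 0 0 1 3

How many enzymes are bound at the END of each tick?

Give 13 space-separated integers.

t=0: arr=3 -> substrate=1 bound=2 product=0
t=1: arr=0 -> substrate=1 bound=2 product=0
t=2: arr=0 -> substrate=1 bound=2 product=0
t=3: arr=1 -> substrate=2 bound=2 product=0
t=4: arr=3 -> substrate=3 bound=2 product=2
t=5: arr=3 -> substrate=6 bound=2 product=2
t=6: arr=3 -> substrate=9 bound=2 product=2
t=7: arr=1 -> substrate=10 bound=2 product=2
t=8: arr=0 -> substrate=8 bound=2 product=4
t=9: arr=0 -> substrate=8 bound=2 product=4
t=10: arr=0 -> substrate=8 bound=2 product=4
t=11: arr=1 -> substrate=9 bound=2 product=4
t=12: arr=3 -> substrate=10 bound=2 product=6

Answer: 2 2 2 2 2 2 2 2 2 2 2 2 2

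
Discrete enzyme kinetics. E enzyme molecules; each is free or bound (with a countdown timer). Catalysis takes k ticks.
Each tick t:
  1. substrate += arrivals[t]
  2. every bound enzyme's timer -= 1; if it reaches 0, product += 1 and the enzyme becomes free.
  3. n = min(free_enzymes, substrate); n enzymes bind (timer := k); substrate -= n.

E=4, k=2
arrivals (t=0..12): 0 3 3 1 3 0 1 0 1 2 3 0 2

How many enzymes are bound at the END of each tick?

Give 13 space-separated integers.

t=0: arr=0 -> substrate=0 bound=0 product=0
t=1: arr=3 -> substrate=0 bound=3 product=0
t=2: arr=3 -> substrate=2 bound=4 product=0
t=3: arr=1 -> substrate=0 bound=4 product=3
t=4: arr=3 -> substrate=2 bound=4 product=4
t=5: arr=0 -> substrate=0 bound=3 product=7
t=6: arr=1 -> substrate=0 bound=3 product=8
t=7: arr=0 -> substrate=0 bound=1 product=10
t=8: arr=1 -> substrate=0 bound=1 product=11
t=9: arr=2 -> substrate=0 bound=3 product=11
t=10: arr=3 -> substrate=1 bound=4 product=12
t=11: arr=0 -> substrate=0 bound=3 product=14
t=12: arr=2 -> substrate=0 bound=3 product=16

Answer: 0 3 4 4 4 3 3 1 1 3 4 3 3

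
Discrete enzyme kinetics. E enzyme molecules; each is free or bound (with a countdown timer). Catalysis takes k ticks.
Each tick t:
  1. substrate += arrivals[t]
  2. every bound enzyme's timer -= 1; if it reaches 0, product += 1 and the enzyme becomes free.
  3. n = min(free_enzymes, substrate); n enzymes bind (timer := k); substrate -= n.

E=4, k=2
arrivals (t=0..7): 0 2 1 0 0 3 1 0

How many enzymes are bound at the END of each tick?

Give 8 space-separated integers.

Answer: 0 2 3 1 0 3 4 1

Derivation:
t=0: arr=0 -> substrate=0 bound=0 product=0
t=1: arr=2 -> substrate=0 bound=2 product=0
t=2: arr=1 -> substrate=0 bound=3 product=0
t=3: arr=0 -> substrate=0 bound=1 product=2
t=4: arr=0 -> substrate=0 bound=0 product=3
t=5: arr=3 -> substrate=0 bound=3 product=3
t=6: arr=1 -> substrate=0 bound=4 product=3
t=7: arr=0 -> substrate=0 bound=1 product=6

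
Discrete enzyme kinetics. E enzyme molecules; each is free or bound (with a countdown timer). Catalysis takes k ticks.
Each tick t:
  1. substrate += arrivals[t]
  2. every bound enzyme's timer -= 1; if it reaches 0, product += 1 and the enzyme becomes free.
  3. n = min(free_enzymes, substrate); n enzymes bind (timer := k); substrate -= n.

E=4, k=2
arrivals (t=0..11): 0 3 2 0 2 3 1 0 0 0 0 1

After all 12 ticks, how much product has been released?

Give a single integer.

Answer: 11

Derivation:
t=0: arr=0 -> substrate=0 bound=0 product=0
t=1: arr=3 -> substrate=0 bound=3 product=0
t=2: arr=2 -> substrate=1 bound=4 product=0
t=3: arr=0 -> substrate=0 bound=2 product=3
t=4: arr=2 -> substrate=0 bound=3 product=4
t=5: arr=3 -> substrate=1 bound=4 product=5
t=6: arr=1 -> substrate=0 bound=4 product=7
t=7: arr=0 -> substrate=0 bound=2 product=9
t=8: arr=0 -> substrate=0 bound=0 product=11
t=9: arr=0 -> substrate=0 bound=0 product=11
t=10: arr=0 -> substrate=0 bound=0 product=11
t=11: arr=1 -> substrate=0 bound=1 product=11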